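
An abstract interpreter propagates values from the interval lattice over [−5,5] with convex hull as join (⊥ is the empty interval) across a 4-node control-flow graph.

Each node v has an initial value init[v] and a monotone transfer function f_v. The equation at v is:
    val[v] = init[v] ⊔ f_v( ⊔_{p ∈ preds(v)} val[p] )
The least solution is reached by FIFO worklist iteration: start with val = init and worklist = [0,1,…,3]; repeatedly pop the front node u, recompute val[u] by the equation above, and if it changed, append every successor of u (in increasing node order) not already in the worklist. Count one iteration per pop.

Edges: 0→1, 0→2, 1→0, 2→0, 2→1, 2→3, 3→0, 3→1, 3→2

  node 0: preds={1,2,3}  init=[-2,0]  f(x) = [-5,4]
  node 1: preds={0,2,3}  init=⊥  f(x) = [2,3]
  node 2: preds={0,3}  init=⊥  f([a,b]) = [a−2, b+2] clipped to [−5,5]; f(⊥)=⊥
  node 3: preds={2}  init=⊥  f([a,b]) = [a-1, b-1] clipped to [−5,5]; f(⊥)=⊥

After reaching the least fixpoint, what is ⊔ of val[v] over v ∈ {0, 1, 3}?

[-5,4]

Iteration log — 7 steps:
  step 1. node 0  ⊔preds=⊥  new=[-5,4]  old=[-2,0]  +wl: 
  step 2. node 1  ⊔preds=[-5,4]  new=[2,3]  old=⊥  +wl: 0
  step 3. node 2  ⊔preds=[-5,4]  new=[-5,5]  old=⊥  +wl: 1
  step 4. node 3  ⊔preds=[-5,5]  new=[-5,4]  old=⊥  +wl: 2
  step 5. node 0  ⊔preds=[-5,5]  new=[-5,4]  stable
  step 6. node 1  ⊔preds=[-5,5]  new=[2,3]  stable
  step 7. node 2  ⊔preds=[-5,4]  new=[-5,5]  stable

Least fixpoint reached:
  node 0: [-5,4]
  node 1: [2,3]
  node 2: [-5,5]
  node 3: [-5,4]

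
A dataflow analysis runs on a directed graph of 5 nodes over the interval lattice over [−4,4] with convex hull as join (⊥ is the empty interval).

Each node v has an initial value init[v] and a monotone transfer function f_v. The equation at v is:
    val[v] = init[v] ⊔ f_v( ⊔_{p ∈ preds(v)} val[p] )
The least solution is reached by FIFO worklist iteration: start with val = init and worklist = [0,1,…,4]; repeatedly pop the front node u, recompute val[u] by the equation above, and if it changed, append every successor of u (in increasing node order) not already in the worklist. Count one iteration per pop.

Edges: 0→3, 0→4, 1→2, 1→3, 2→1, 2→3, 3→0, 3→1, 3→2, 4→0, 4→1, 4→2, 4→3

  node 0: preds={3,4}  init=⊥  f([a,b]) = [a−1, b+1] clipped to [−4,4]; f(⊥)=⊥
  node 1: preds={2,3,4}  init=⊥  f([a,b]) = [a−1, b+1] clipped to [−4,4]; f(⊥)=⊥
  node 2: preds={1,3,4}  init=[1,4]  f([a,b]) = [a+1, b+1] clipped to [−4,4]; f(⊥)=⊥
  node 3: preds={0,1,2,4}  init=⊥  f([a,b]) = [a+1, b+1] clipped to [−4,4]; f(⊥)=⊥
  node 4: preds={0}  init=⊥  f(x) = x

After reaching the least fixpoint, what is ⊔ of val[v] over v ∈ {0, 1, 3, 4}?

Worklist (34 pops):
  #1 pop 0: in=⊥ → ⊥ (no change)
  #2 pop 1: in=[1,4] → [0,4] (was ⊥); enqueue []
  #3 pop 2: in=[0,4] → [1,4] (no change)
  #4 pop 3: in=[0,4] → [1,4] (was ⊥); enqueue [0,1,2]
  #5 pop 4: in=⊥ → ⊥ (no change)
  #6 pop 0: in=[1,4] → [0,4] (was ⊥); enqueue [3,4]
  #7 pop 1: in=[1,4] → [0,4] (no change)
  #8 pop 2: in=[0,4] → [1,4] (no change)
  #9 pop 3: in=[0,4] → [1,4] (no change)
  #10 pop 4: in=[0,4] → [0,4] (was ⊥); enqueue [0,1,2,3]
  #11 pop 0: in=[0,4] → [-1,4] (was [0,4]); enqueue [4]
  #12 pop 1: in=[0,4] → [-1,4] (was [0,4]); enqueue []
  #13 pop 2: in=[-1,4] → [0,4] (was [1,4]); enqueue [1]
  #14 pop 3: in=[-1,4] → [0,4] (was [1,4]); enqueue [0,2]
  #15 pop 4: in=[-1,4] → [-1,4] (was [0,4]); enqueue [3]
  #16 pop 1: in=[-1,4] → [-2,4] (was [-1,4]); enqueue []
  #17 pop 0: in=[-1,4] → [-2,4] (was [-1,4]); enqueue [4]
  #18 pop 2: in=[-2,4] → [-1,4] (was [0,4]); enqueue [1]
  #19 pop 3: in=[-2,4] → [-1,4] (was [0,4]); enqueue [0,2]
  #20 pop 4: in=[-2,4] → [-2,4] (was [-1,4]); enqueue [3]
  #21 pop 1: in=[-2,4] → [-3,4] (was [-2,4]); enqueue []
  #22 pop 0: in=[-2,4] → [-3,4] (was [-2,4]); enqueue [4]
  #23 pop 2: in=[-3,4] → [-2,4] (was [-1,4]); enqueue [1]
  #24 pop 3: in=[-3,4] → [-2,4] (was [-1,4]); enqueue [0,2]
  #25 pop 4: in=[-3,4] → [-3,4] (was [-2,4]); enqueue [3]
  #26 pop 1: in=[-3,4] → [-4,4] (was [-3,4]); enqueue []
  #27 pop 0: in=[-3,4] → [-4,4] (was [-3,4]); enqueue [4]
  #28 pop 2: in=[-4,4] → [-3,4] (was [-2,4]); enqueue [1]
  #29 pop 3: in=[-4,4] → [-3,4] (was [-2,4]); enqueue [0,2]
  #30 pop 4: in=[-4,4] → [-4,4] (was [-3,4]); enqueue [3]
  #31 pop 1: in=[-4,4] → [-4,4] (no change)
  #32 pop 0: in=[-4,4] → [-4,4] (no change)
  #33 pop 2: in=[-4,4] → [-3,4] (no change)
  #34 pop 3: in=[-4,4] → [-3,4] (no change)

Fixpoint:
  val[0] = [-4,4]
  val[1] = [-4,4]
  val[2] = [-3,4]
  val[3] = [-3,4]
  val[4] = [-4,4]

[-4,4]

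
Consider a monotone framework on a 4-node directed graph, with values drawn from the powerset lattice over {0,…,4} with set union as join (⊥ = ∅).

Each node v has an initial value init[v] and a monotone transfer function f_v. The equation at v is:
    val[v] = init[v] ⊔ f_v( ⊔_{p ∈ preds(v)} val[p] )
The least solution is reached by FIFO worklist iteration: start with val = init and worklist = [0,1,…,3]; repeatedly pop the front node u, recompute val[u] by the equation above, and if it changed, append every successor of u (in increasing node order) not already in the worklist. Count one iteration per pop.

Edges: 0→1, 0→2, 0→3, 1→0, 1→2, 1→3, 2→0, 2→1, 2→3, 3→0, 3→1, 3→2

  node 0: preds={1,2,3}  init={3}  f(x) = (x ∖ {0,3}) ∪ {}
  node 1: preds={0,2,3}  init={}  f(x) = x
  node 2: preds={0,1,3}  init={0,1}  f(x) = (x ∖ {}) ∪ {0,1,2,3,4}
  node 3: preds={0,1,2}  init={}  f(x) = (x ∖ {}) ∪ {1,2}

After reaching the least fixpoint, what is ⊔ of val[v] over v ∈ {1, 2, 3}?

{0,1,2,3,4}

Trace (9 dequeues):
  [1] u=0 | in {0,1} | out {1,3} | prev {3} | push {}
  [2] u=1 | in {0,1,3} | out {0,1,3} | prev {} | push {0}
  [3] u=2 | in {0,1,3} | out {0,1,2,3,4} | prev {0,1} | push {1}
  [4] u=3 | in {0,1,2,3,4} | out {0,1,2,3,4} | prev {} | push {2}
  [5] u=0 | in {0,1,2,3,4} | out {1,2,3,4} | prev {1,3} | push {3}
  [6] u=1 | in {0,1,2,3,4} | out {0,1,2,3,4} | prev {0,1,3} | push {0}
  [7] u=2 | in {0,1,2,3,4} | out {0,1,2,3,4} | ==
  [8] u=3 | in {0,1,2,3,4} | out {0,1,2,3,4} | ==
  [9] u=0 | in {0,1,2,3,4} | out {1,2,3,4} | ==

Converged values:
  [0] {1,2,3,4}
  [1] {0,1,2,3,4}
  [2] {0,1,2,3,4}
  [3] {0,1,2,3,4}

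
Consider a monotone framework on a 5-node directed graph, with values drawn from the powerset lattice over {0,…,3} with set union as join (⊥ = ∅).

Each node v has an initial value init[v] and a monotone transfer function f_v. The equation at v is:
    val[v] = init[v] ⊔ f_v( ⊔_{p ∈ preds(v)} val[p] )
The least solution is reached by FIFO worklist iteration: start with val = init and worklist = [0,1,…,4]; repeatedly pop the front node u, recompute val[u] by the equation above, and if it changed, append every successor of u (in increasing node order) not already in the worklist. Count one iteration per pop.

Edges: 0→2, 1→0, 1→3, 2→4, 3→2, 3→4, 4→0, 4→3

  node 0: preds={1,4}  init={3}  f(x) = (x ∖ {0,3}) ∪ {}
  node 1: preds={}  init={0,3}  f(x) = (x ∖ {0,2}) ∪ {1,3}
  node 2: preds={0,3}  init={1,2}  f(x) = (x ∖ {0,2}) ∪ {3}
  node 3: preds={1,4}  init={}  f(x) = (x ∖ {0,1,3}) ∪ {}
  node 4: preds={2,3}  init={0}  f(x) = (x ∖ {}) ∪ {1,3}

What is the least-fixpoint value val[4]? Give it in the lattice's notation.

{0,1,2,3}

Worklist (9 pops):
  #1 pop 0: in={0,3} → {3} (no change)
  #2 pop 1: in={} → {0,1,3} (was {0,3}); enqueue [0]
  #3 pop 2: in={3} → {1,2,3} (was {1,2}); enqueue []
  #4 pop 3: in={0,1,3} → {} (no change)
  #5 pop 4: in={1,2,3} → {0,1,2,3} (was {0}); enqueue [3]
  #6 pop 0: in={0,1,2,3} → {1,2,3} (was {3}); enqueue [2]
  #7 pop 3: in={0,1,2,3} → {2} (was {}); enqueue [4]
  #8 pop 2: in={1,2,3} → {1,2,3} (no change)
  #9 pop 4: in={1,2,3} → {0,1,2,3} (no change)

Fixpoint:
  val[0] = {1,2,3}
  val[1] = {0,1,3}
  val[2] = {1,2,3}
  val[3] = {2}
  val[4] = {0,1,2,3}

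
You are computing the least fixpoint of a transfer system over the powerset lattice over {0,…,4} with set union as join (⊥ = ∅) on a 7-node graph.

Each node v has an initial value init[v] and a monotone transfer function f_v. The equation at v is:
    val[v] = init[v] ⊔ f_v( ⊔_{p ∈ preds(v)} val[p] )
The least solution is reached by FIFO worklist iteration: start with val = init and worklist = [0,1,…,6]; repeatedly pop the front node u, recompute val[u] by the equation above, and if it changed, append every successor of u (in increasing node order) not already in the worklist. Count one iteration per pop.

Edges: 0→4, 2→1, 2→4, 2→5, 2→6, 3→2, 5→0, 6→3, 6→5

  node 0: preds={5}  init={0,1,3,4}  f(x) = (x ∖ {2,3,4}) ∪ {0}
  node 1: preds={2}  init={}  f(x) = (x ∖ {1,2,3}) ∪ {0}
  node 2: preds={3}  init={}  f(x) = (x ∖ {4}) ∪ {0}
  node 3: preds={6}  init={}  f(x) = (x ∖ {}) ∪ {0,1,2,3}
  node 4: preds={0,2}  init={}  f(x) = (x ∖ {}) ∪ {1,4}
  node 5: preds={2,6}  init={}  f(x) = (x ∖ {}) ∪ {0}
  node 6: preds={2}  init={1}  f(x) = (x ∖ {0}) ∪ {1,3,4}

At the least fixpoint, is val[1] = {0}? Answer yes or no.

yes

Worklist (19 pops):
  #1 pop 0: in={} → {0,1,3,4} (no change)
  #2 pop 1: in={} → {0} (was {}); enqueue []
  #3 pop 2: in={} → {0} (was {}); enqueue [1]
  #4 pop 3: in={1} → {0,1,2,3} (was {}); enqueue [2]
  #5 pop 4: in={0,1,3,4} → {0,1,3,4} (was {}); enqueue []
  #6 pop 5: in={0,1} → {0,1} (was {}); enqueue [0]
  #7 pop 6: in={0} → {1,3,4} (was {1}); enqueue [3,5]
  #8 pop 1: in={0} → {0} (no change)
  #9 pop 2: in={0,1,2,3} → {0,1,2,3} (was {0}); enqueue [1,4,6]
  #10 pop 0: in={0,1} → {0,1,3,4} (no change)
  #11 pop 3: in={1,3,4} → {0,1,2,3,4} (was {0,1,2,3}); enqueue [2]
  #12 pop 5: in={0,1,2,3,4} → {0,1,2,3,4} (was {0,1}); enqueue [0]
  #13 pop 1: in={0,1,2,3} → {0} (no change)
  #14 pop 4: in={0,1,2,3,4} → {0,1,2,3,4} (was {0,1,3,4}); enqueue []
  #15 pop 6: in={0,1,2,3} → {1,2,3,4} (was {1,3,4}); enqueue [3,5]
  #16 pop 2: in={0,1,2,3,4} → {0,1,2,3} (no change)
  #17 pop 0: in={0,1,2,3,4} → {0,1,3,4} (no change)
  #18 pop 3: in={1,2,3,4} → {0,1,2,3,4} (no change)
  #19 pop 5: in={0,1,2,3,4} → {0,1,2,3,4} (no change)

Fixpoint:
  val[0] = {0,1,3,4}
  val[1] = {0}
  val[2] = {0,1,2,3}
  val[3] = {0,1,2,3,4}
  val[4] = {0,1,2,3,4}
  val[5] = {0,1,2,3,4}
  val[6] = {1,2,3,4}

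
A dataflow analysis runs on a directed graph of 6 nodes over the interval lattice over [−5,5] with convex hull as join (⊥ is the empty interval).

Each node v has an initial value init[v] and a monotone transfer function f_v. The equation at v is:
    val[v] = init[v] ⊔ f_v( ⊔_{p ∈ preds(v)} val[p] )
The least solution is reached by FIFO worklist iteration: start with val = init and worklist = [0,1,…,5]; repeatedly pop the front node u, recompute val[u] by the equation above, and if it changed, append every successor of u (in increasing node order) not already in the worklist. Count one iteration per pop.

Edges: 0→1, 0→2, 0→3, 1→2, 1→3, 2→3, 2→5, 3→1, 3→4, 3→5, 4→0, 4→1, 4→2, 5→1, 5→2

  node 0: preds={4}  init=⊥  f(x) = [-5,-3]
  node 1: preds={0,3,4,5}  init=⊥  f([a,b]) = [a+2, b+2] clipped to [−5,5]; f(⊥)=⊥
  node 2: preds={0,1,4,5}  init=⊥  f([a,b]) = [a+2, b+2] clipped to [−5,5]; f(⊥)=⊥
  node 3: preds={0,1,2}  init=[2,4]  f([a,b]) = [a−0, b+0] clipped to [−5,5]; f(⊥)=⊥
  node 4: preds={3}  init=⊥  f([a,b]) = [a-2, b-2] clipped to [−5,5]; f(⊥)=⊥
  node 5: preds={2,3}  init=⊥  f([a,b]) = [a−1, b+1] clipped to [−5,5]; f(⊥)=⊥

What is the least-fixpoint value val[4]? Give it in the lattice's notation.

Worklist (9 pops):
  #1 pop 0: in=⊥ → [-5,-3] (was ⊥); enqueue []
  #2 pop 1: in=[-5,4] → [-3,5] (was ⊥); enqueue []
  #3 pop 2: in=[-5,5] → [-3,5] (was ⊥); enqueue []
  #4 pop 3: in=[-5,5] → [-5,5] (was [2,4]); enqueue [1]
  #5 pop 4: in=[-5,5] → [-5,3] (was ⊥); enqueue [0,2]
  #6 pop 5: in=[-5,5] → [-5,5] (was ⊥); enqueue []
  #7 pop 1: in=[-5,5] → [-3,5] (no change)
  #8 pop 0: in=[-5,3] → [-5,-3] (no change)
  #9 pop 2: in=[-5,5] → [-3,5] (no change)

Fixpoint:
  val[0] = [-5,-3]
  val[1] = [-3,5]
  val[2] = [-3,5]
  val[3] = [-5,5]
  val[4] = [-5,3]
  val[5] = [-5,5]

[-5,3]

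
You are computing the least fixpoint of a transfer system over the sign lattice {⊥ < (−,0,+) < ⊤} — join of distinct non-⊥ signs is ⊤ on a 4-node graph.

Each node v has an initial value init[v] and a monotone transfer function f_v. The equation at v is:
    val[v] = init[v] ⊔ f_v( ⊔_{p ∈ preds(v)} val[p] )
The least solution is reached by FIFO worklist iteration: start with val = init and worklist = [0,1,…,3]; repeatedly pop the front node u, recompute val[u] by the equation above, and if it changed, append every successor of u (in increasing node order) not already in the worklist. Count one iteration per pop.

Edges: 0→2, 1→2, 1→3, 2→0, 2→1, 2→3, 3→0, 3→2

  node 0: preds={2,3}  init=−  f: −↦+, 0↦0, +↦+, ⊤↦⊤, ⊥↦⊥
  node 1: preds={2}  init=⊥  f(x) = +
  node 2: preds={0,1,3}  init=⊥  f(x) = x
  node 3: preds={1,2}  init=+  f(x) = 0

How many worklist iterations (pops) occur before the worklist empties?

Trace (7 dequeues):
  [1] u=0 | in + | out ⊤ | prev − | push {}
  [2] u=1 | in ⊥ | out + | prev ⊥ | push {}
  [3] u=2 | in ⊤ | out ⊤ | prev ⊥ | push {0,1}
  [4] u=3 | in ⊤ | out ⊤ | prev + | push {2}
  [5] u=0 | in ⊤ | out ⊤ | ==
  [6] u=1 | in ⊤ | out + | ==
  [7] u=2 | in ⊤ | out ⊤ | ==

Converged values:
  [0] ⊤
  [1] +
  [2] ⊤
  [3] ⊤

7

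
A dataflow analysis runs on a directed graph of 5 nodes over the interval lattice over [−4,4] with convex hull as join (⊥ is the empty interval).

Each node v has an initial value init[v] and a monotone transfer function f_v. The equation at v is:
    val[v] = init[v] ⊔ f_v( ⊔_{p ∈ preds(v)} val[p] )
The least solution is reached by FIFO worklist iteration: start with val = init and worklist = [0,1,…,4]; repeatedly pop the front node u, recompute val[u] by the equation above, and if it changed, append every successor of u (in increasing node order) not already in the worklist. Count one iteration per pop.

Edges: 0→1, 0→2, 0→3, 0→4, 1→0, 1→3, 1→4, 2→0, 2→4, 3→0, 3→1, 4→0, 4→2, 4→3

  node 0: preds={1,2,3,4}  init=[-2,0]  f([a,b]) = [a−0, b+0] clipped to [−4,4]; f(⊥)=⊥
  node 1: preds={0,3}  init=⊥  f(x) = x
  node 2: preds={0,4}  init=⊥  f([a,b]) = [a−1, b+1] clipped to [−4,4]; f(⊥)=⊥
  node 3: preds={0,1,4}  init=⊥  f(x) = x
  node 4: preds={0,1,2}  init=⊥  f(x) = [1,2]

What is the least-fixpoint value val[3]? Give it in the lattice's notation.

[-4,4]

Iteration log — 22 steps:
  step 1. node 0  ⊔preds=⊥  new=[-2,0]  stable
  step 2. node 1  ⊔preds=[-2,0]  new=[-2,0]  old=⊥  +wl: 0
  step 3. node 2  ⊔preds=[-2,0]  new=[-3,1]  old=⊥  +wl: 
  step 4. node 3  ⊔preds=[-2,0]  new=[-2,0]  old=⊥  +wl: 1
  step 5. node 4  ⊔preds=[-3,1]  new=[1,2]  old=⊥  +wl: 2,3
  step 6. node 0  ⊔preds=[-3,2]  new=[-3,2]  old=[-2,0]  +wl: 4
  step 7. node 1  ⊔preds=[-3,2]  new=[-3,2]  old=[-2,0]  +wl: 0
  step 8. node 2  ⊔preds=[-3,2]  new=[-4,3]  old=[-3,1]  +wl: 
  step 9. node 3  ⊔preds=[-3,2]  new=[-3,2]  old=[-2,0]  +wl: 1
  step 10. node 4  ⊔preds=[-4,3]  new=[1,2]  stable
  step 11. node 0  ⊔preds=[-4,3]  new=[-4,3]  old=[-3,2]  +wl: 2,3,4
  step 12. node 1  ⊔preds=[-4,3]  new=[-4,3]  old=[-3,2]  +wl: 0
  step 13. node 2  ⊔preds=[-4,3]  new=[-4,4]  old=[-4,3]  +wl: 
  step 14. node 3  ⊔preds=[-4,3]  new=[-4,3]  old=[-3,2]  +wl: 1
  step 15. node 4  ⊔preds=[-4,4]  new=[1,2]  stable
  step 16. node 0  ⊔preds=[-4,4]  new=[-4,4]  old=[-4,3]  +wl: 2,3,4
  step 17. node 1  ⊔preds=[-4,4]  new=[-4,4]  old=[-4,3]  +wl: 0
  step 18. node 2  ⊔preds=[-4,4]  new=[-4,4]  stable
  step 19. node 3  ⊔preds=[-4,4]  new=[-4,4]  old=[-4,3]  +wl: 1
  step 20. node 4  ⊔preds=[-4,4]  new=[1,2]  stable
  step 21. node 0  ⊔preds=[-4,4]  new=[-4,4]  stable
  step 22. node 1  ⊔preds=[-4,4]  new=[-4,4]  stable

Least fixpoint reached:
  node 0: [-4,4]
  node 1: [-4,4]
  node 2: [-4,4]
  node 3: [-4,4]
  node 4: [1,2]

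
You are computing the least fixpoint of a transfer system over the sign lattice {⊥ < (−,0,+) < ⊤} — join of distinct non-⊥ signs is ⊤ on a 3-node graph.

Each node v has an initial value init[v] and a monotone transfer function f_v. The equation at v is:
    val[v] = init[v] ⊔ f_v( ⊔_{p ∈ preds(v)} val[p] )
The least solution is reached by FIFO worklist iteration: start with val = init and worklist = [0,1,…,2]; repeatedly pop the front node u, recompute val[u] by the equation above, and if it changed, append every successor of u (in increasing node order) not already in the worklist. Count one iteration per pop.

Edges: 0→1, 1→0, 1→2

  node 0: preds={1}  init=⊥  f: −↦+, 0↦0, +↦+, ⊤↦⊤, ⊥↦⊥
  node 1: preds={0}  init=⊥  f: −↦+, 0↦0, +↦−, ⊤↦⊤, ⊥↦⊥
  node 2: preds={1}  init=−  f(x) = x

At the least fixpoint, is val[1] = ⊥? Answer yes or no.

yes

Worklist (3 pops):
  #1 pop 0: in=⊥ → ⊥ (no change)
  #2 pop 1: in=⊥ → ⊥ (no change)
  #3 pop 2: in=⊥ → − (no change)

Fixpoint:
  val[0] = ⊥
  val[1] = ⊥
  val[2] = −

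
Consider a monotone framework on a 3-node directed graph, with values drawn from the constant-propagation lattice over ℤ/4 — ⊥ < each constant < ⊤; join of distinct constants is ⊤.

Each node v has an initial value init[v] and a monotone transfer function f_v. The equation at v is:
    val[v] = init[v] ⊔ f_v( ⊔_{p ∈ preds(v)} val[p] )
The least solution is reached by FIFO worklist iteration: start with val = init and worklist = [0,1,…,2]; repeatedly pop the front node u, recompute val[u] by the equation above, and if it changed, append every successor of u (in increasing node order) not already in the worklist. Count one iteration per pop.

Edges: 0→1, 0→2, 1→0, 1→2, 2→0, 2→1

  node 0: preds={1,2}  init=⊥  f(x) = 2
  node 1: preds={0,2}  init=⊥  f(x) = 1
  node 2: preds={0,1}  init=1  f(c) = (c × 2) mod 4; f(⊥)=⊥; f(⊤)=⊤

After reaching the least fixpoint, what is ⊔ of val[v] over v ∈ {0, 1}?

Worklist (5 pops):
  #1 pop 0: in=1 → 2 (was ⊥); enqueue []
  #2 pop 1: in=⊤ → 1 (was ⊥); enqueue [0]
  #3 pop 2: in=⊤ → ⊤ (was 1); enqueue [1]
  #4 pop 0: in=⊤ → 2 (no change)
  #5 pop 1: in=⊤ → 1 (no change)

Fixpoint:
  val[0] = 2
  val[1] = 1
  val[2] = ⊤

⊤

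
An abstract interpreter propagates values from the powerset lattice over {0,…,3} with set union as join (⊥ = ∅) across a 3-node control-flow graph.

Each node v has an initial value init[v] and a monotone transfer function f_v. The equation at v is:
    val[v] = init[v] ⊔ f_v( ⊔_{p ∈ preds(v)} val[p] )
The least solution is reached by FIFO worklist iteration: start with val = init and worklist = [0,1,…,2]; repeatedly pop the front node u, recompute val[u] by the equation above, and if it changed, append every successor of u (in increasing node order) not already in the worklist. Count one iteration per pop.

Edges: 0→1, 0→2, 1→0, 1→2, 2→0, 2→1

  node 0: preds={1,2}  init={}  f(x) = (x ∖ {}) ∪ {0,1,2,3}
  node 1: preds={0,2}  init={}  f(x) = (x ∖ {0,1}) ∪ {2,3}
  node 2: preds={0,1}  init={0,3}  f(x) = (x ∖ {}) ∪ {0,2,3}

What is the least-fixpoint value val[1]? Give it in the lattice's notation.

Trace (5 dequeues):
  [1] u=0 | in {0,3} | out {0,1,2,3} | prev {} | push {}
  [2] u=1 | in {0,1,2,3} | out {2,3} | prev {} | push {0}
  [3] u=2 | in {0,1,2,3} | out {0,1,2,3} | prev {0,3} | push {1}
  [4] u=0 | in {0,1,2,3} | out {0,1,2,3} | ==
  [5] u=1 | in {0,1,2,3} | out {2,3} | ==

Converged values:
  [0] {0,1,2,3}
  [1] {2,3}
  [2] {0,1,2,3}

{2,3}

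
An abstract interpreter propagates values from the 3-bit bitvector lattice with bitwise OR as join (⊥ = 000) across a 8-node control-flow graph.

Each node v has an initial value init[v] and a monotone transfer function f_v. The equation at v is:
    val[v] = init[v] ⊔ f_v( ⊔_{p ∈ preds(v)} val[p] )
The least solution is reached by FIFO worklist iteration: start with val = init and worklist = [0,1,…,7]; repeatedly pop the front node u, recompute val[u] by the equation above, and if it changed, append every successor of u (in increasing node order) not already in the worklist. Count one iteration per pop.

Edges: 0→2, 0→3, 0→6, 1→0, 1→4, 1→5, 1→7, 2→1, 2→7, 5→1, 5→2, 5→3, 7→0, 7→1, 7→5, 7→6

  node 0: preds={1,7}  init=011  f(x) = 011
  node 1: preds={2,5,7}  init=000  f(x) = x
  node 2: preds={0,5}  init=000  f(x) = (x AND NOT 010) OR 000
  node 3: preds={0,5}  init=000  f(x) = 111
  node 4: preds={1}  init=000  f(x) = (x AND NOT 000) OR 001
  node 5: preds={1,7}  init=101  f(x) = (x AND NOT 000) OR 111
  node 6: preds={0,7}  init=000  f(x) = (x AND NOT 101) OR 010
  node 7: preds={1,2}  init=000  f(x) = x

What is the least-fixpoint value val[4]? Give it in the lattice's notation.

111

Worklist (21 pops):
  #1 pop 0: in=000 → 011 (no change)
  #2 pop 1: in=101 → 101 (was 000); enqueue [0]
  #3 pop 2: in=111 → 101 (was 000); enqueue [1]
  #4 pop 3: in=111 → 111 (was 000); enqueue []
  #5 pop 4: in=101 → 101 (was 000); enqueue []
  #6 pop 5: in=101 → 111 (was 101); enqueue [2,3]
  #7 pop 6: in=011 → 010 (was 000); enqueue []
  #8 pop 7: in=101 → 101 (was 000); enqueue [5,6]
  #9 pop 0: in=101 → 011 (no change)
  #10 pop 1: in=111 → 111 (was 101); enqueue [0,4,7]
  #11 pop 2: in=111 → 101 (no change)
  #12 pop 3: in=111 → 111 (no change)
  #13 pop 5: in=111 → 111 (no change)
  #14 pop 6: in=111 → 010 (no change)
  #15 pop 0: in=111 → 011 (no change)
  #16 pop 4: in=111 → 111 (was 101); enqueue []
  #17 pop 7: in=111 → 111 (was 101); enqueue [0,1,5,6]
  #18 pop 0: in=111 → 011 (no change)
  #19 pop 1: in=111 → 111 (no change)
  #20 pop 5: in=111 → 111 (no change)
  #21 pop 6: in=111 → 010 (no change)

Fixpoint:
  val[0] = 011
  val[1] = 111
  val[2] = 101
  val[3] = 111
  val[4] = 111
  val[5] = 111
  val[6] = 010
  val[7] = 111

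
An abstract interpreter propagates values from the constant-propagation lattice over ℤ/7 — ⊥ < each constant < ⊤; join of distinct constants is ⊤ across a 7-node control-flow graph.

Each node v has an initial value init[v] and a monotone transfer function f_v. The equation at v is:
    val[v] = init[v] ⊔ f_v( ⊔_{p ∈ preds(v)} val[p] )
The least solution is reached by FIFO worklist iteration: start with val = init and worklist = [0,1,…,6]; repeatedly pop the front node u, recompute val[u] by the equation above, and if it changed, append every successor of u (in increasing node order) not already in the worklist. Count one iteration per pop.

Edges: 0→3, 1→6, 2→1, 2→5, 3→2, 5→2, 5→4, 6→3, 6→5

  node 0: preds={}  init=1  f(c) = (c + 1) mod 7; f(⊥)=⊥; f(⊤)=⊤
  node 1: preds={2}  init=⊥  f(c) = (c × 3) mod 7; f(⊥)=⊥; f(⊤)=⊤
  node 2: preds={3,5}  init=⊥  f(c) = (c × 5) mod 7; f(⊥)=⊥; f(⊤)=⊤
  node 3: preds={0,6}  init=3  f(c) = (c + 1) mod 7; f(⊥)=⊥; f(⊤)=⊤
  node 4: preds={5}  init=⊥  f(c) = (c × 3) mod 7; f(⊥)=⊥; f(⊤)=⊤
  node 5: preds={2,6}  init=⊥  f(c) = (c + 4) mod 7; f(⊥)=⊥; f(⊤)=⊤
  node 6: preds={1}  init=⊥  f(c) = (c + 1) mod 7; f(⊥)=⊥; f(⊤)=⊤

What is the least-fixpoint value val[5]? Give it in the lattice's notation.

Iteration log — 19 steps:
  step 1. node 0  ⊔preds=⊥  new=1  stable
  step 2. node 1  ⊔preds=⊥  new=⊥  stable
  step 3. node 2  ⊔preds=3  new=1  old=⊥  +wl: 1
  step 4. node 3  ⊔preds=1  new=⊤  old=3  +wl: 2
  step 5. node 4  ⊔preds=⊥  new=⊥  stable
  step 6. node 5  ⊔preds=1  new=5  old=⊥  +wl: 4
  step 7. node 6  ⊔preds=⊥  new=⊥  stable
  step 8. node 1  ⊔preds=1  new=3  old=⊥  +wl: 6
  step 9. node 2  ⊔preds=⊤  new=⊤  old=1  +wl: 1,5
  step 10. node 4  ⊔preds=5  new=1  old=⊥  +wl: 
  step 11. node 6  ⊔preds=3  new=4  old=⊥  +wl: 3
  step 12. node 1  ⊔preds=⊤  new=⊤  old=3  +wl: 6
  step 13. node 5  ⊔preds=⊤  new=⊤  old=5  +wl: 2,4
  step 14. node 3  ⊔preds=⊤  new=⊤  stable
  step 15. node 6  ⊔preds=⊤  new=⊤  old=4  +wl: 3,5
  step 16. node 2  ⊔preds=⊤  new=⊤  stable
  step 17. node 4  ⊔preds=⊤  new=⊤  old=1  +wl: 
  step 18. node 3  ⊔preds=⊤  new=⊤  stable
  step 19. node 5  ⊔preds=⊤  new=⊤  stable

Least fixpoint reached:
  node 0: 1
  node 1: ⊤
  node 2: ⊤
  node 3: ⊤
  node 4: ⊤
  node 5: ⊤
  node 6: ⊤

⊤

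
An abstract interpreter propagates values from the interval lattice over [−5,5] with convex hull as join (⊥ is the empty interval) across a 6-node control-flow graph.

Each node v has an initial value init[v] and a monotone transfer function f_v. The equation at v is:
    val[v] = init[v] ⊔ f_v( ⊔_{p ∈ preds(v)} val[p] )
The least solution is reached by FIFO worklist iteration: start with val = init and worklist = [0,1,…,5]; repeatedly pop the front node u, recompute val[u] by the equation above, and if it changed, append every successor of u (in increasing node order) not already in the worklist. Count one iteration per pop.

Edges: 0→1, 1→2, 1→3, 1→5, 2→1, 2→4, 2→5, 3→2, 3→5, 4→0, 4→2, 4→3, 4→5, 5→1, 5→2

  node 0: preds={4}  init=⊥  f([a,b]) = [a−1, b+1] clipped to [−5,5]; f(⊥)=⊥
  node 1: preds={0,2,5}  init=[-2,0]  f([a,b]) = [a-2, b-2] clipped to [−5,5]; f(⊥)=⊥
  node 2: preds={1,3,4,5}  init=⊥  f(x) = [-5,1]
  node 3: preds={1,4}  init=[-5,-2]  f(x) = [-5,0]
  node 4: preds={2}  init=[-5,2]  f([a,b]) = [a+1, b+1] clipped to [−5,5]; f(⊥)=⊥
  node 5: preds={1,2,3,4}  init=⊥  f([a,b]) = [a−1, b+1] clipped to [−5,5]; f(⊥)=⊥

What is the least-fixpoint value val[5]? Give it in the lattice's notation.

[-5,3]

Worklist (8 pops):
  #1 pop 0: in=[-5,2] → [-5,3] (was ⊥); enqueue []
  #2 pop 1: in=[-5,3] → [-5,1] (was [-2,0]); enqueue []
  #3 pop 2: in=[-5,2] → [-5,1] (was ⊥); enqueue [1]
  #4 pop 3: in=[-5,2] → [-5,0] (was [-5,-2]); enqueue [2]
  #5 pop 4: in=[-5,1] → [-5,2] (no change)
  #6 pop 5: in=[-5,2] → [-5,3] (was ⊥); enqueue []
  #7 pop 1: in=[-5,3] → [-5,1] (no change)
  #8 pop 2: in=[-5,3] → [-5,1] (no change)

Fixpoint:
  val[0] = [-5,3]
  val[1] = [-5,1]
  val[2] = [-5,1]
  val[3] = [-5,0]
  val[4] = [-5,2]
  val[5] = [-5,3]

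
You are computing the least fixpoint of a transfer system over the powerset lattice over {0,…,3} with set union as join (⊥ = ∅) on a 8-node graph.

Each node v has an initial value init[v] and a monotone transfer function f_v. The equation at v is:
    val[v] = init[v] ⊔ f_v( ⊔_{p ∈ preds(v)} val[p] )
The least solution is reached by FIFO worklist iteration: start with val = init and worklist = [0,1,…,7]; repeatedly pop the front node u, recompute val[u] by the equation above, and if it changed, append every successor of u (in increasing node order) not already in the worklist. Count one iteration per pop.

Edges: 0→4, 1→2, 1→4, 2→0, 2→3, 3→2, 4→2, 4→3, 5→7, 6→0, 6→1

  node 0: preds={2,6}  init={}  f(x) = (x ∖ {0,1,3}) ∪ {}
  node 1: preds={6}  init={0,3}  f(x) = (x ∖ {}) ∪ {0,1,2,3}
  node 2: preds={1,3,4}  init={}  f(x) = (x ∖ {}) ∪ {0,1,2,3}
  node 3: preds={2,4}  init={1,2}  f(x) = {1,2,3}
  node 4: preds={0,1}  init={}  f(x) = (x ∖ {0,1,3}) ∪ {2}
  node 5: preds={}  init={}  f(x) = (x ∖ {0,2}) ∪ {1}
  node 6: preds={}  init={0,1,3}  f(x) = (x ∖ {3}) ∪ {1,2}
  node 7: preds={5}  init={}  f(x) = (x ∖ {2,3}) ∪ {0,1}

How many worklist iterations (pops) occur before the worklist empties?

13

Worklist (13 pops):
  #1 pop 0: in={0,1,3} → {} (no change)
  #2 pop 1: in={0,1,3} → {0,1,2,3} (was {0,3}); enqueue []
  #3 pop 2: in={0,1,2,3} → {0,1,2,3} (was {}); enqueue [0]
  #4 pop 3: in={0,1,2,3} → {1,2,3} (was {1,2}); enqueue [2]
  #5 pop 4: in={0,1,2,3} → {2} (was {}); enqueue [3]
  #6 pop 5: in={} → {1} (was {}); enqueue []
  #7 pop 6: in={} → {0,1,2,3} (was {0,1,3}); enqueue [1]
  #8 pop 7: in={1} → {0,1} (was {}); enqueue []
  #9 pop 0: in={0,1,2,3} → {2} (was {}); enqueue [4]
  #10 pop 2: in={0,1,2,3} → {0,1,2,3} (no change)
  #11 pop 3: in={0,1,2,3} → {1,2,3} (no change)
  #12 pop 1: in={0,1,2,3} → {0,1,2,3} (no change)
  #13 pop 4: in={0,1,2,3} → {2} (no change)

Fixpoint:
  val[0] = {2}
  val[1] = {0,1,2,3}
  val[2] = {0,1,2,3}
  val[3] = {1,2,3}
  val[4] = {2}
  val[5] = {1}
  val[6] = {0,1,2,3}
  val[7] = {0,1}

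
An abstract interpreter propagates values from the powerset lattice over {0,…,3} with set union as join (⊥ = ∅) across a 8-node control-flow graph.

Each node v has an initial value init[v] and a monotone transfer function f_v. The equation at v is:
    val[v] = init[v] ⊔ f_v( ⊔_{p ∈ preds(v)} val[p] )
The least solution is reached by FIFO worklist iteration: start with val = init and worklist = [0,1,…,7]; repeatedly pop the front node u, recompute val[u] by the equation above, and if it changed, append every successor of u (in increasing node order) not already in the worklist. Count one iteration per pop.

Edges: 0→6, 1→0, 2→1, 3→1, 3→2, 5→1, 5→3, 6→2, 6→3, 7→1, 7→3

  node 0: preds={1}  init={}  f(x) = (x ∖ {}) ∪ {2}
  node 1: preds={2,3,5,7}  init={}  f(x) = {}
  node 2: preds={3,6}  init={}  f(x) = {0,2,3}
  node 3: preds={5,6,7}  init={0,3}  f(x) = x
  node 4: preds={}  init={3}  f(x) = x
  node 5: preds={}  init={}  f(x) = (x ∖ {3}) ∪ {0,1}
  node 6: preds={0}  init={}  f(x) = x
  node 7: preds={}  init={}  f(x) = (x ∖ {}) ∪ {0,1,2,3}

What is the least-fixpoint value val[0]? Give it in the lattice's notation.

{2}

Worklist (12 pops):
  #1 pop 0: in={} → {2} (was {}); enqueue []
  #2 pop 1: in={0,3} → {} (no change)
  #3 pop 2: in={0,3} → {0,2,3} (was {}); enqueue [1]
  #4 pop 3: in={} → {0,3} (no change)
  #5 pop 4: in={} → {3} (no change)
  #6 pop 5: in={} → {0,1} (was {}); enqueue [3]
  #7 pop 6: in={2} → {2} (was {}); enqueue [2]
  #8 pop 7: in={} → {0,1,2,3} (was {}); enqueue []
  #9 pop 1: in={0,1,2,3} → {} (no change)
  #10 pop 3: in={0,1,2,3} → {0,1,2,3} (was {0,3}); enqueue [1]
  #11 pop 2: in={0,1,2,3} → {0,2,3} (no change)
  #12 pop 1: in={0,1,2,3} → {} (no change)

Fixpoint:
  val[0] = {2}
  val[1] = {}
  val[2] = {0,2,3}
  val[3] = {0,1,2,3}
  val[4] = {3}
  val[5] = {0,1}
  val[6] = {2}
  val[7] = {0,1,2,3}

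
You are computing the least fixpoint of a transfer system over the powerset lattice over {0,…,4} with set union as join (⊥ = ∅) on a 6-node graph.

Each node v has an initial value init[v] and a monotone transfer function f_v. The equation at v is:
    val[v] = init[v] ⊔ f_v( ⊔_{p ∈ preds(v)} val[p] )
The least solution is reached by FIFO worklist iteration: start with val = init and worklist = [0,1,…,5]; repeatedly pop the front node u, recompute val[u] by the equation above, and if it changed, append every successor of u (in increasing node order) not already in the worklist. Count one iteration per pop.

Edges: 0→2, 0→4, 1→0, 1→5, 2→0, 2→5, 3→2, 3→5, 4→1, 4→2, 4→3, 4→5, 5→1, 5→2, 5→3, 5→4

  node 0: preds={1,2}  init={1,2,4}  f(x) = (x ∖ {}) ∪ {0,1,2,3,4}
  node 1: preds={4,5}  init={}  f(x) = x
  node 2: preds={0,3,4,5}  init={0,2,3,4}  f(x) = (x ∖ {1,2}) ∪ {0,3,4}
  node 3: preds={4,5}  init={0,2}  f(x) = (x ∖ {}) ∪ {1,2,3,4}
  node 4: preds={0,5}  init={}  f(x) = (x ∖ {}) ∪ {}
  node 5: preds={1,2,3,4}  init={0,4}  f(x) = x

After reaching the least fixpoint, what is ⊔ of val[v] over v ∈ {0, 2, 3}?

Trace (13 dequeues):
  [1] u=0 | in {0,2,3,4} | out {0,1,2,3,4} | prev {1,2,4} | push {}
  [2] u=1 | in {0,4} | out {0,4} | prev {} | push {0}
  [3] u=2 | in {0,1,2,3,4} | out {0,2,3,4} | ==
  [4] u=3 | in {0,4} | out {0,1,2,3,4} | prev {0,2} | push {2}
  [5] u=4 | in {0,1,2,3,4} | out {0,1,2,3,4} | prev {} | push {1,3}
  [6] u=5 | in {0,1,2,3,4} | out {0,1,2,3,4} | prev {0,4} | push {4}
  [7] u=0 | in {0,2,3,4} | out {0,1,2,3,4} | ==
  [8] u=2 | in {0,1,2,3,4} | out {0,2,3,4} | ==
  [9] u=1 | in {0,1,2,3,4} | out {0,1,2,3,4} | prev {0,4} | push {0,5}
  [10] u=3 | in {0,1,2,3,4} | out {0,1,2,3,4} | ==
  [11] u=4 | in {0,1,2,3,4} | out {0,1,2,3,4} | ==
  [12] u=0 | in {0,1,2,3,4} | out {0,1,2,3,4} | ==
  [13] u=5 | in {0,1,2,3,4} | out {0,1,2,3,4} | ==

Converged values:
  [0] {0,1,2,3,4}
  [1] {0,1,2,3,4}
  [2] {0,2,3,4}
  [3] {0,1,2,3,4}
  [4] {0,1,2,3,4}
  [5] {0,1,2,3,4}

{0,1,2,3,4}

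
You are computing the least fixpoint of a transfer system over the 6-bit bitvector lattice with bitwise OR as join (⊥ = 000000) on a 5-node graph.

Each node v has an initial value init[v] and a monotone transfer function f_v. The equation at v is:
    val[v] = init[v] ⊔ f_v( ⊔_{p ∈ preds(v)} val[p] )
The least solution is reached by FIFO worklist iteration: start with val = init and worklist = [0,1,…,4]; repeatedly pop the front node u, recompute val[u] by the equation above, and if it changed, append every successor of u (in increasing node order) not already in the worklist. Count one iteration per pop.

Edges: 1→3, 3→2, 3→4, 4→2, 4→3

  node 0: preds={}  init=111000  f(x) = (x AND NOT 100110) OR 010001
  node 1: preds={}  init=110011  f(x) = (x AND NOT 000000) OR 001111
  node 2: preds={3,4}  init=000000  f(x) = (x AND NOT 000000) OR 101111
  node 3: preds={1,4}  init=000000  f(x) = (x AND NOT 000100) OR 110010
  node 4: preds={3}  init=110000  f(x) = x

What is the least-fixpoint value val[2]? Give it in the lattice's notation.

111111

Iteration log — 7 steps:
  step 1. node 0  ⊔preds=000000  new=111001  old=111000  +wl: 
  step 2. node 1  ⊔preds=000000  new=111111  old=110011  +wl: 
  step 3. node 2  ⊔preds=110000  new=111111  old=000000  +wl: 
  step 4. node 3  ⊔preds=111111  new=111011  old=000000  +wl: 2
  step 5. node 4  ⊔preds=111011  new=111011  old=110000  +wl: 3
  step 6. node 2  ⊔preds=111011  new=111111  stable
  step 7. node 3  ⊔preds=111111  new=111011  stable

Least fixpoint reached:
  node 0: 111001
  node 1: 111111
  node 2: 111111
  node 3: 111011
  node 4: 111011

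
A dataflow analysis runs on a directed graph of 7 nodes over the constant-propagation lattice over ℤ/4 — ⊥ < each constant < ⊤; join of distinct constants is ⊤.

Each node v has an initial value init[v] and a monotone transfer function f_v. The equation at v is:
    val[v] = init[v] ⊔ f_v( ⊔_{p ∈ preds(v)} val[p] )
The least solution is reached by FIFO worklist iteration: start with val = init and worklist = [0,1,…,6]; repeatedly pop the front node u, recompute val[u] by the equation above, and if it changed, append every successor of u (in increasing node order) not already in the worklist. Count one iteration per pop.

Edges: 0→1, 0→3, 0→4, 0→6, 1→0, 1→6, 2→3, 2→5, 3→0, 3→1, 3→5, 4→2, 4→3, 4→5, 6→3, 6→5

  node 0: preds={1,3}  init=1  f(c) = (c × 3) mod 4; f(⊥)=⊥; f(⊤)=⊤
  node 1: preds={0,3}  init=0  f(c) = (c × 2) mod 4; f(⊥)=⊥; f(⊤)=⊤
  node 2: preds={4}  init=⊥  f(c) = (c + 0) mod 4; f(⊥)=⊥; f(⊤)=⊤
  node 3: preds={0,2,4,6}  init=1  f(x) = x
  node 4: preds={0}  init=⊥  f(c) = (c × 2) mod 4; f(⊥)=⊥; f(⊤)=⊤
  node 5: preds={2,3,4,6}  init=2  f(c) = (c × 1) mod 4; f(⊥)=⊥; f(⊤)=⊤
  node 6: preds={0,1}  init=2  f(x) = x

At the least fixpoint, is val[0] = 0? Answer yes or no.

Worklist (12 pops):
  #1 pop 0: in=⊤ → ⊤ (was 1); enqueue []
  #2 pop 1: in=⊤ → ⊤ (was 0); enqueue [0]
  #3 pop 2: in=⊥ → ⊥ (no change)
  #4 pop 3: in=⊤ → ⊤ (was 1); enqueue [1]
  #5 pop 4: in=⊤ → ⊤ (was ⊥); enqueue [2,3]
  #6 pop 5: in=⊤ → ⊤ (was 2); enqueue []
  #7 pop 6: in=⊤ → ⊤ (was 2); enqueue [5]
  #8 pop 0: in=⊤ → ⊤ (no change)
  #9 pop 1: in=⊤ → ⊤ (no change)
  #10 pop 2: in=⊤ → ⊤ (was ⊥); enqueue []
  #11 pop 3: in=⊤ → ⊤ (no change)
  #12 pop 5: in=⊤ → ⊤ (no change)

Fixpoint:
  val[0] = ⊤
  val[1] = ⊤
  val[2] = ⊤
  val[3] = ⊤
  val[4] = ⊤
  val[5] = ⊤
  val[6] = ⊤

no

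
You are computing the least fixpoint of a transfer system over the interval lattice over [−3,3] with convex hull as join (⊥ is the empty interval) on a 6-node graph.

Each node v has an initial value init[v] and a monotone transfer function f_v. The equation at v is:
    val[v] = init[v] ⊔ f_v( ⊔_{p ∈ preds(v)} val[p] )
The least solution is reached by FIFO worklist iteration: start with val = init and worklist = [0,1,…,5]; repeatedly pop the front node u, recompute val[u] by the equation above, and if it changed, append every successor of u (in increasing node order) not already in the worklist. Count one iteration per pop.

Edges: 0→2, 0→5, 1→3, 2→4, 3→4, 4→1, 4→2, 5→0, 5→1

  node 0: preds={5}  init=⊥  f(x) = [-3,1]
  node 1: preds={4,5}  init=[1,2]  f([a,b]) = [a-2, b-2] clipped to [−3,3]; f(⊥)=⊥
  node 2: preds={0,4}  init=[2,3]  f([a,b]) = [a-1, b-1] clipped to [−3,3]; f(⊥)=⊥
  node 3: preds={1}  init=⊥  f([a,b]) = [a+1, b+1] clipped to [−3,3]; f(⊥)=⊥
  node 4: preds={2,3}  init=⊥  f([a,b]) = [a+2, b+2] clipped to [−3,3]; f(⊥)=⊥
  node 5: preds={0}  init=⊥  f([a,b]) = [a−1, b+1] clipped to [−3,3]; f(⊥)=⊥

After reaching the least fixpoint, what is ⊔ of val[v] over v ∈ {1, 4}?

Worklist (11 pops):
  #1 pop 0: in=⊥ → [-3,1] (was ⊥); enqueue []
  #2 pop 1: in=⊥ → [1,2] (no change)
  #3 pop 2: in=[-3,1] → [-3,3] (was [2,3]); enqueue []
  #4 pop 3: in=[1,2] → [2,3] (was ⊥); enqueue []
  #5 pop 4: in=[-3,3] → [-1,3] (was ⊥); enqueue [1,2]
  #6 pop 5: in=[-3,1] → [-3,2] (was ⊥); enqueue [0]
  #7 pop 1: in=[-3,3] → [-3,2] (was [1,2]); enqueue [3]
  #8 pop 2: in=[-3,3] → [-3,3] (no change)
  #9 pop 0: in=[-3,2] → [-3,1] (no change)
  #10 pop 3: in=[-3,2] → [-2,3] (was [2,3]); enqueue [4]
  #11 pop 4: in=[-3,3] → [-1,3] (no change)

Fixpoint:
  val[0] = [-3,1]
  val[1] = [-3,2]
  val[2] = [-3,3]
  val[3] = [-2,3]
  val[4] = [-1,3]
  val[5] = [-3,2]

[-3,3]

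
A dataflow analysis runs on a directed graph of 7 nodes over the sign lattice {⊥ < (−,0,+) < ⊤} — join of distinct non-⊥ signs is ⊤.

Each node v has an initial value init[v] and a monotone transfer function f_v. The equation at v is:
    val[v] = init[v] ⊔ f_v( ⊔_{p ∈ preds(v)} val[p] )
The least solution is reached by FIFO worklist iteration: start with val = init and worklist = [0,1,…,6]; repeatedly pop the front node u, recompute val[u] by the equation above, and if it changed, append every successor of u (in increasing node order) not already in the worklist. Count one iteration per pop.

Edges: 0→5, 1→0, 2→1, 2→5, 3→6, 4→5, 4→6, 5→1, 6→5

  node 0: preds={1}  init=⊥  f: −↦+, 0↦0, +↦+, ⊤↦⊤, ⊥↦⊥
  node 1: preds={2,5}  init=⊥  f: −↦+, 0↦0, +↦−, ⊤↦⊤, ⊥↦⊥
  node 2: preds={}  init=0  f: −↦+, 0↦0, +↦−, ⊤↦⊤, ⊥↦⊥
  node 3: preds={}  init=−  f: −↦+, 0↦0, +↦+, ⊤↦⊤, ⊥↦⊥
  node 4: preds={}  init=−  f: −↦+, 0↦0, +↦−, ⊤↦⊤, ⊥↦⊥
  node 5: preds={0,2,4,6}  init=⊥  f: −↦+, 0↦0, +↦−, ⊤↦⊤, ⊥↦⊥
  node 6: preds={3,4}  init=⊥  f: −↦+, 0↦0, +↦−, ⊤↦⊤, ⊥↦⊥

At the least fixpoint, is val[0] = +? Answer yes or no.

no

Trace (12 dequeues):
  [1] u=0 | in ⊥ | out ⊥ | ==
  [2] u=1 | in 0 | out 0 | prev ⊥ | push {0}
  [3] u=2 | in ⊥ | out 0 | ==
  [4] u=3 | in ⊥ | out − | ==
  [5] u=4 | in ⊥ | out − | ==
  [6] u=5 | in ⊤ | out ⊤ | prev ⊥ | push {1}
  [7] u=6 | in − | out + | prev ⊥ | push {5}
  [8] u=0 | in 0 | out 0 | prev ⊥ | push {}
  [9] u=1 | in ⊤ | out ⊤ | prev 0 | push {0}
  [10] u=5 | in ⊤ | out ⊤ | ==
  [11] u=0 | in ⊤ | out ⊤ | prev 0 | push {5}
  [12] u=5 | in ⊤ | out ⊤ | ==

Converged values:
  [0] ⊤
  [1] ⊤
  [2] 0
  [3] −
  [4] −
  [5] ⊤
  [6] +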